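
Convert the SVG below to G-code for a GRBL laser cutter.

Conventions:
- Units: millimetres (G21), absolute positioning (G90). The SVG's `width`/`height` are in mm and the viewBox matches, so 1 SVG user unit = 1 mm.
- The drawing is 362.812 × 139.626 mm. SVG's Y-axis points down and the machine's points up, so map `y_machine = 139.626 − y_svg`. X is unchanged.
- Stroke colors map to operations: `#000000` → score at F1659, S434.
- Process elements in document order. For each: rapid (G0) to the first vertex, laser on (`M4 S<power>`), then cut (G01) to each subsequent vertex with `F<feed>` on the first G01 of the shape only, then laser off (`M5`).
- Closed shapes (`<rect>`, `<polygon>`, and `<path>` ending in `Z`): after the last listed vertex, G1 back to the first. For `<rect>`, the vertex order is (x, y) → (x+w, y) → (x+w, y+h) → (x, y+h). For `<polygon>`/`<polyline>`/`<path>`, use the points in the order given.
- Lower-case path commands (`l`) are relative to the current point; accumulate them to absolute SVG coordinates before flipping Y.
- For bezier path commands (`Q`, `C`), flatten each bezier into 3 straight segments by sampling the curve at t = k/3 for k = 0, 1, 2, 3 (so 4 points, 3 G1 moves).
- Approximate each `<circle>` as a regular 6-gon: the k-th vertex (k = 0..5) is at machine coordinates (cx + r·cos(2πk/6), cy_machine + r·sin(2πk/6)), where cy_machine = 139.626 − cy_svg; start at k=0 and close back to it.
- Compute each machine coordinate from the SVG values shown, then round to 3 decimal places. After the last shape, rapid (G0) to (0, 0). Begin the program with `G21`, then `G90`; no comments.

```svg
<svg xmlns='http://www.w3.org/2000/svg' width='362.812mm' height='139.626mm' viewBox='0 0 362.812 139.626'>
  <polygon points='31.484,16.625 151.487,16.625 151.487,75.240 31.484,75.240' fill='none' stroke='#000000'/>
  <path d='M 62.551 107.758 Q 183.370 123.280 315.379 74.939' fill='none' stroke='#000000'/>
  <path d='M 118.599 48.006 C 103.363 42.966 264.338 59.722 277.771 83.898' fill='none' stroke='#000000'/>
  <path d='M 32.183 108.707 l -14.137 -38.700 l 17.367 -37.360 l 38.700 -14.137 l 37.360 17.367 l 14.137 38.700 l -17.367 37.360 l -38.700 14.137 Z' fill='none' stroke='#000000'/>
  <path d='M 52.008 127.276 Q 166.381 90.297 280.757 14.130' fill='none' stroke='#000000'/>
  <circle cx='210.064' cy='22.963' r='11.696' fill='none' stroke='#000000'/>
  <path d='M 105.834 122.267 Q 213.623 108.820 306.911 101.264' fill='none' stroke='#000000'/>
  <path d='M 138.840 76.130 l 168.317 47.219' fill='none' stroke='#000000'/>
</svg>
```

G21
G90
G0 X31.484 Y123.001
M4 S434
G01 X151.487 Y123.001 F1659
G01 X151.487 Y64.386
G01 X31.484 Y64.386
G01 X31.484 Y123.001
M5
G0 X62.551 Y31.868
M4 S434
G01 X144.340 Y28.616 F1659
G01 X228.616 Y39.556
G01 X315.379 Y64.687
M5
G0 X118.599 Y91.620
M4 S434
G01 X150.109 Y89.927 F1659
G01 X227.148 Y76.898
G01 X277.771 Y55.728
M5
G0 X32.183 Y30.919
M4 S434
G01 X18.046 Y69.619 F1659
G01 X35.413 Y106.979
G01 X74.113 Y121.116
G01 X111.473 Y103.749
G01 X125.610 Y65.049
G01 X108.243 Y27.689
G01 X69.543 Y13.552
G01 X32.183 Y30.919
M5
G0 X52.008 Y12.350
M4 S434
G01 X128.257 Y41.357 F1659
G01 X204.507 Y79.072
G01 X280.757 Y125.496
M5
G0 X221.760 Y116.663
M4 S434
G01 X215.912 Y126.792 F1659
G01 X204.216 Y126.792
G01 X198.368 Y116.663
G01 X204.216 Y106.534
G01 X215.912 Y106.534
G01 X221.760 Y116.663
M5
G0 X105.834 Y17.359
M4 S434
G01 X176.082 Y25.669 F1659
G01 X243.108 Y32.670
G01 X306.911 Y38.362
M5
G0 X138.840 Y63.496
M4 S434
G01 X307.157 Y16.277 F1659
M5
G0 X0.000 Y0.000

1 u = 1 mm; y_m = 139.626 − y.

[1] `<polygon>` rectangle, #000000→score S434 F1659: (31.484,123.001) → (151.487,123.001) → (151.487,64.386) → (31.484,64.386) → (31.484,123.001) (closed)

[2] `<path>` quadratic bezier, #000000→score S434 F1659: (62.551,31.868) → (144.340,28.616) → (228.616,39.556) → (315.379,64.687)

[3] `<path>` cubic bezier, #000000→score S434 F1659: (118.599,91.620) → (150.109,89.927) → (227.148,76.898) → (277.771,55.728)

[4] `<path>` regular polygon, #000000→score S434 F1659: (32.183,30.919) → (18.046,69.619) → (35.413,106.979) → (74.113,121.116) → (111.473,103.749) → (125.610,65.049) → (108.243,27.689) → (69.543,13.552) → (32.183,30.919) (closed)

[5] `<path>` quadratic bezier, #000000→score S434 F1659: (52.008,12.350) → (128.257,41.357) → (204.507,79.072) → (280.757,125.496)

[6] `<circle>` circle, #000000→score S434 F1659: (221.760,116.663) → (215.912,126.792) → (204.216,126.792) → (198.368,116.663) → (204.216,106.534) → (215.912,106.534) → (221.760,116.663) (closed)

[7] `<path>` quadratic bezier, #000000→score S434 F1659: (105.834,17.359) → (176.082,25.669) → (243.108,32.670) → (306.911,38.362)

[8] `<path>` line segment, #000000→score S434 F1659: (138.840,63.496) → (307.157,16.277)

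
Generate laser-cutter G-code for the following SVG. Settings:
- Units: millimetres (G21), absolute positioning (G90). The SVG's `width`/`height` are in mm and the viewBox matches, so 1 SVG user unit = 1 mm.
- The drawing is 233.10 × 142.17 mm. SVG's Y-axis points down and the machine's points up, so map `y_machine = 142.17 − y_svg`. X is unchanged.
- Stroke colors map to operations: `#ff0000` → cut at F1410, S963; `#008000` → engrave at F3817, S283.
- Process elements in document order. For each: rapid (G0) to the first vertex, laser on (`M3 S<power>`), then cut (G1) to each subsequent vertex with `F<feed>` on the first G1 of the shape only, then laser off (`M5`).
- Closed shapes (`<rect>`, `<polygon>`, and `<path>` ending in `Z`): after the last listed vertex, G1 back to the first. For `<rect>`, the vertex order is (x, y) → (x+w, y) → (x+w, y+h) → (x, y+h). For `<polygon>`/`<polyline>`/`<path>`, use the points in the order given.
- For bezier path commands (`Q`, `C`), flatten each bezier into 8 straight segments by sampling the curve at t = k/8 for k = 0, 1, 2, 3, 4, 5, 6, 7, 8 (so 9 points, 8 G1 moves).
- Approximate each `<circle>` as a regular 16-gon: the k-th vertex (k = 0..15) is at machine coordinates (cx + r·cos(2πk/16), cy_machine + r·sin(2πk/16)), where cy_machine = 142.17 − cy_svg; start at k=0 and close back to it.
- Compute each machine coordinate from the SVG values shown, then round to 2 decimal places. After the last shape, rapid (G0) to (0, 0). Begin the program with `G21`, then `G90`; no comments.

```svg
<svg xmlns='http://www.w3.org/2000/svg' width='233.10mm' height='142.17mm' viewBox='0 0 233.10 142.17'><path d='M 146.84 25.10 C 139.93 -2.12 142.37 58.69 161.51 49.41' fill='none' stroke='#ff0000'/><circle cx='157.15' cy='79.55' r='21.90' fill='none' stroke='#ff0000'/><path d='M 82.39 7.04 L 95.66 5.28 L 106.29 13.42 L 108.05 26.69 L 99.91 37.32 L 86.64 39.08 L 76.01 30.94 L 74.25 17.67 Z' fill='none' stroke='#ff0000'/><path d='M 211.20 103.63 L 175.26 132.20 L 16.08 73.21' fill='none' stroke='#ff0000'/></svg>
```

1 u = 1 mm; y_m = 142.17 − y.

[1] `<path>` cubic bezier, #ff0000→cut S963 F1410: (146.84,117.07) → (144.70,123.46) → (143.53,123.45) → (143.40,118.89) → (144.41,111.64) → (146.64,103.55) → (150.17,96.47) → (155.10,92.26) → (161.51,92.76)

[2] `<circle>` circle, #ff0000→cut S963 F1410: (179.05,62.62) → (177.38,71.00) → (172.64,78.11) → (165.53,82.85) → (157.15,84.52) → (148.77,82.85) → (141.66,78.11) → (136.92,71.00) → (135.25,62.62) → (136.92,54.24) → (141.66,47.13) → (148.77,42.39) → (157.15,40.72) → (165.53,42.39) → (172.64,47.13) → (177.38,54.24) → (179.05,62.62) (closed)

[3] `<path>` regular polygon, #ff0000→cut S963 F1410: (82.39,135.13) → (95.66,136.89) → (106.29,128.75) → (108.05,115.48) → (99.91,104.85) → (86.64,103.09) → (76.01,111.23) → (74.25,124.50) → (82.39,135.13) (closed)

[4] `<path>` open polyline, #ff0000→cut S963 F1410: (211.20,38.54) → (175.26,9.97) → (16.08,68.96)

G21
G90
G0 X146.84 Y117.07
M3 S963
G1 X144.70 Y123.46 F1410
G1 X143.53 Y123.45
G1 X143.40 Y118.89
G1 X144.41 Y111.64
G1 X146.64 Y103.55
G1 X150.17 Y96.47
G1 X155.10 Y92.26
G1 X161.51 Y92.76
M5
G0 X179.05 Y62.62
M3 S963
G1 X177.38 Y71.00 F1410
G1 X172.64 Y78.11
G1 X165.53 Y82.85
G1 X157.15 Y84.52
G1 X148.77 Y82.85
G1 X141.66 Y78.11
G1 X136.92 Y71.00
G1 X135.25 Y62.62
G1 X136.92 Y54.24
G1 X141.66 Y47.13
G1 X148.77 Y42.39
G1 X157.15 Y40.72
G1 X165.53 Y42.39
G1 X172.64 Y47.13
G1 X177.38 Y54.24
G1 X179.05 Y62.62
M5
G0 X82.39 Y135.13
M3 S963
G1 X95.66 Y136.89 F1410
G1 X106.29 Y128.75
G1 X108.05 Y115.48
G1 X99.91 Y104.85
G1 X86.64 Y103.09
G1 X76.01 Y111.23
G1 X74.25 Y124.50
G1 X82.39 Y135.13
M5
G0 X211.20 Y38.54
M3 S963
G1 X175.26 Y9.97 F1410
G1 X16.08 Y68.96
M5
G0 X0.00 Y0.00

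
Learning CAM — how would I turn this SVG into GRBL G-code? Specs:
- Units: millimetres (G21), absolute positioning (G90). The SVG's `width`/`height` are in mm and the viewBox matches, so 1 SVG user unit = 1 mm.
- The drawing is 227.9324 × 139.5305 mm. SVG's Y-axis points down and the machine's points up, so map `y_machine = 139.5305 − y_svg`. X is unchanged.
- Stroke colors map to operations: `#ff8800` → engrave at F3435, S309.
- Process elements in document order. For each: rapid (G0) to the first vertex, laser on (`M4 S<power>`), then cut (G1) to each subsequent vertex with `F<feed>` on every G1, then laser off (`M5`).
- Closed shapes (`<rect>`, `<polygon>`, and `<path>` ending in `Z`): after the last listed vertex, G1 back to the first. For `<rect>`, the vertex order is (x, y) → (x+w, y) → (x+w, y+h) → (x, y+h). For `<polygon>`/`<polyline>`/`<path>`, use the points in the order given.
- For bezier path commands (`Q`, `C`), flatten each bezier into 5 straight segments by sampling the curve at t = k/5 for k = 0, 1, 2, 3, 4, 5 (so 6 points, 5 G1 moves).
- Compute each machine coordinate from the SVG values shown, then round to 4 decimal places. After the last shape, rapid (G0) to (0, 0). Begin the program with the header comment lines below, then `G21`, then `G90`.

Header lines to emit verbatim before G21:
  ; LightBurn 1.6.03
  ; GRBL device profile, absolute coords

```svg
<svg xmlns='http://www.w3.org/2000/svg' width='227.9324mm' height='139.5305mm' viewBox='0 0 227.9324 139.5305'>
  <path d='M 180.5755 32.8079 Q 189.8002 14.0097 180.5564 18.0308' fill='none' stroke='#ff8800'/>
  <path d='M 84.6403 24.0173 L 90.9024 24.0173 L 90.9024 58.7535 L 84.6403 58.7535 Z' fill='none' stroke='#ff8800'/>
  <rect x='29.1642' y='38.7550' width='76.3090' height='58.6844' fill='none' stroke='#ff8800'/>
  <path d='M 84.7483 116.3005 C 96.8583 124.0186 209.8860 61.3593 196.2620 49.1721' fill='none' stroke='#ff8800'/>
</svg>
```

viewBox `0 0 227.9324 139.5305` with mm width/height → 1 unit = 1 mm. Flip: y_m = 139.5305 − y_svg.

**Shape 1** — `<path>` quadratic bezier, stroke `#ff8800` → engrave (S309, F3435). Control points (SVG): P0=(180.5755,32.8079), P1=(189.8002,14.0097), P2=(180.5564,18.0308); sampled at t=k/5. Machine vertices: (180.5755,106.7226) → (183.5266,113.3291) → (185.0003,118.1101) → (184.9965,121.0655) → (183.5152,122.1954) → (180.5564,121.4997). Open path.

**Shape 2** — `<path>` rectangle, stroke `#ff8800` → engrave (S309, F3435). Machine vertices: (84.6403,115.5132) → (90.9024,115.5132) → (90.9024,80.7770) → (84.6403,80.7770) → (84.6403,115.5132). Closed: final G1 returns to the first vertex.

**Shape 3** — `<rect>` rectangle, stroke `#ff8800` → engrave (S309, F3435). Machine vertices: (29.1642,100.7755) → (105.4732,100.7755) → (105.4732,42.0911) → (29.1642,42.0911) → (29.1642,100.7755). Closed: final G1 returns to the first vertex.

**Shape 4** — `<path>` cubic bezier, stroke `#ff8800` → engrave (S309, F3435). Control points (SVG): P0=(84.7483,116.3005), P1=(96.8583,124.0186), P2=(209.8860,61.3593), P3=(196.2620,49.1721); sampled at t=k/5. Machine vertices: (84.7483,23.2300) → (102.3039,26.0776) → (133.1564,40.0151) → (166.3824,59.2415) → (191.0588,77.9562) → (196.2620,90.3584). Open path.

; LightBurn 1.6.03
; GRBL device profile, absolute coords
G21
G90
G0 X180.5755 Y106.7226
M4 S309
G1 X183.5266 Y113.3291 F3435
G1 X185.0003 Y118.1101 F3435
G1 X184.9965 Y121.0655 F3435
G1 X183.5152 Y122.1954 F3435
G1 X180.5564 Y121.4997 F3435
M5
G0 X84.6403 Y115.5132
M4 S309
G1 X90.9024 Y115.5132 F3435
G1 X90.9024 Y80.7770 F3435
G1 X84.6403 Y80.7770 F3435
G1 X84.6403 Y115.5132 F3435
M5
G0 X29.1642 Y100.7755
M4 S309
G1 X105.4732 Y100.7755 F3435
G1 X105.4732 Y42.0911 F3435
G1 X29.1642 Y42.0911 F3435
G1 X29.1642 Y100.7755 F3435
M5
G0 X84.7483 Y23.2300
M4 S309
G1 X102.3039 Y26.0776 F3435
G1 X133.1564 Y40.0151 F3435
G1 X166.3824 Y59.2415 F3435
G1 X191.0588 Y77.9562 F3435
G1 X196.2620 Y90.3584 F3435
M5
G0 X0.0000 Y0.0000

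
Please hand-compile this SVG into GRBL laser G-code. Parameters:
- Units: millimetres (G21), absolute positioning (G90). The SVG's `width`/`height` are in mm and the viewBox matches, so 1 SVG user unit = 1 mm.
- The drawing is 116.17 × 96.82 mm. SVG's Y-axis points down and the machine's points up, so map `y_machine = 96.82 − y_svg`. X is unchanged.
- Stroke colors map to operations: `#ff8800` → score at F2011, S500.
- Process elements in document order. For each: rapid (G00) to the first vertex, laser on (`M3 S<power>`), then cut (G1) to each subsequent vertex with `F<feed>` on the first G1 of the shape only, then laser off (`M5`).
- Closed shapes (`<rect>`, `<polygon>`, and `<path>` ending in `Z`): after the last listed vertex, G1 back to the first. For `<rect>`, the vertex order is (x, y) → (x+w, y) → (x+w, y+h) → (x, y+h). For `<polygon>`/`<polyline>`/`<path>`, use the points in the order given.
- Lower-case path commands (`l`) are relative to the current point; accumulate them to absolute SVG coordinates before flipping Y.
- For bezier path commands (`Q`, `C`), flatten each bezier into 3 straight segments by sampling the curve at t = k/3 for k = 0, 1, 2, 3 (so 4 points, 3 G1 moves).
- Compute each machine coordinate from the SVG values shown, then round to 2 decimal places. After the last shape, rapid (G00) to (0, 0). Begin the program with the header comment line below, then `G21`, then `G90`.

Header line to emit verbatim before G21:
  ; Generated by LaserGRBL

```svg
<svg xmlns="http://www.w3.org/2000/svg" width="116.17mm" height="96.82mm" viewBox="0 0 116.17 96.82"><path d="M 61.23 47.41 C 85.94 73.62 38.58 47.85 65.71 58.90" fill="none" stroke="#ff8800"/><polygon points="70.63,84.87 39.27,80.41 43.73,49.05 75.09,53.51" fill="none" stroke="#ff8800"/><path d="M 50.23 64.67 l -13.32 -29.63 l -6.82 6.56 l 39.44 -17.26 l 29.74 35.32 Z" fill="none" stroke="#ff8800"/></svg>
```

; Generated by LaserGRBL
G21
G90
G00 X61.23 Y49.41
M3 S500
G1 X67.34 Y37.24 F2011
G1 X57.98 Y39.99
G1 X65.71 Y37.92
M5
G00 X70.63 Y11.95
M3 S500
G1 X39.27 Y16.41 F2011
G1 X43.73 Y47.77
G1 X75.09 Y43.31
G1 X70.63 Y11.95
M5
G00 X50.23 Y32.15
M3 S500
G1 X36.91 Y61.78 F2011
G1 X30.09 Y55.22
G1 X69.53 Y72.48
G1 X99.27 Y37.16
G1 X50.23 Y32.15
M5
G00 X0.00 Y0.00

Since the viewBox matches the mm dimensions, user units are millimetres directly. The only transform is the Y-flip y_m = 96.82 − y_svg.

Shape 1 is a cubic bezier drawn with `<path>`. Its stroke #ff8800 means score at S500, F2011. After flipping Y the toolpath is (61.23,49.41) → (67.34,37.24) → (57.98,39.99) → (65.71,37.92).

Shape 2 is a regular polygon drawn with `<polygon>`. Its stroke #ff8800 means score at S500, F2011. After flipping Y the toolpath is (70.63,11.95) → (39.27,16.41) → (43.73,47.77) → (75.09,43.31) → (70.63,11.95), returning to the start.

Shape 3 is a closed polygon drawn with `<path>`. Its stroke #ff8800 means score at S500, F2011. After flipping Y the toolpath is (50.23,32.15) → (36.91,61.78) → (30.09,55.22) → (69.53,72.48) → (99.27,37.16) → (50.23,32.15), returning to the start.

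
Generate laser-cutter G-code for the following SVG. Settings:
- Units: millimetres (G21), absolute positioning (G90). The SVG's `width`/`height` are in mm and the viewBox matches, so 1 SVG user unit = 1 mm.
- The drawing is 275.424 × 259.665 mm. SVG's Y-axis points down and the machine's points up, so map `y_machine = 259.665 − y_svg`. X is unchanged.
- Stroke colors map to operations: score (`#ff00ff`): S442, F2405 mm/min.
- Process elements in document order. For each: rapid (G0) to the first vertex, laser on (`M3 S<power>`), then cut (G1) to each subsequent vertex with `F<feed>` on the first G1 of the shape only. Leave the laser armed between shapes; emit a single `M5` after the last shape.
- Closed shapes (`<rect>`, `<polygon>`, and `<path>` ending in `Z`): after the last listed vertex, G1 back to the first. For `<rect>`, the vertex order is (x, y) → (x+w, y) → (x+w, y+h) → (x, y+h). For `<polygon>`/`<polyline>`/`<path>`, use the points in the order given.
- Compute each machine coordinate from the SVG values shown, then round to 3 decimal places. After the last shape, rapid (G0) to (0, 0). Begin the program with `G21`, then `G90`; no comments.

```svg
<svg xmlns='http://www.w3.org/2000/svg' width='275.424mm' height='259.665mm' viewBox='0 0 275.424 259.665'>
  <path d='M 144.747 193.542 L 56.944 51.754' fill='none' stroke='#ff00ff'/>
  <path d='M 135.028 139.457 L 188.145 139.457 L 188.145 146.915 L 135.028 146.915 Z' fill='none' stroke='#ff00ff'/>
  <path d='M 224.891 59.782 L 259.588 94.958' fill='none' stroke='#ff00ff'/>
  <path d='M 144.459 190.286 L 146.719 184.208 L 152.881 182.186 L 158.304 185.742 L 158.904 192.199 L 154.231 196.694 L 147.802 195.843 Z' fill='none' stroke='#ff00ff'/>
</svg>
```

G21
G90
G0 X144.747 Y66.123
M3 S442
G1 X56.944 Y207.911 F2405
G0 X135.028 Y120.208
M3 S442
G1 X188.145 Y120.208 F2405
G1 X188.145 Y112.750
G1 X135.028 Y112.750
G1 X135.028 Y120.208
G0 X224.891 Y199.883
M3 S442
G1 X259.588 Y164.707 F2405
G0 X144.459 Y69.379
M3 S442
G1 X146.719 Y75.457 F2405
G1 X152.881 Y77.479
G1 X158.304 Y73.923
G1 X158.904 Y67.466
G1 X154.231 Y62.971
G1 X147.802 Y63.822
G1 X144.459 Y69.379
M5
G0 X0.000 Y0.000

1 u = 1 mm; y_m = 259.665 − y.

[1] `<path>` line segment, #ff00ff→score S442 F2405: (144.747,66.123) → (56.944,207.911)

[2] `<path>` rectangle, #ff00ff→score S442 F2405: (135.028,120.208) → (188.145,120.208) → (188.145,112.750) → (135.028,112.750) → (135.028,120.208) (closed)

[3] `<path>` line segment, #ff00ff→score S442 F2405: (224.891,199.883) → (259.588,164.707)

[4] `<path>` regular polygon, #ff00ff→score S442 F2405: (144.459,69.379) → (146.719,75.457) → (152.881,77.479) → (158.304,73.923) → (158.904,67.466) → (154.231,62.971) → (147.802,63.822) → (144.459,69.379) (closed)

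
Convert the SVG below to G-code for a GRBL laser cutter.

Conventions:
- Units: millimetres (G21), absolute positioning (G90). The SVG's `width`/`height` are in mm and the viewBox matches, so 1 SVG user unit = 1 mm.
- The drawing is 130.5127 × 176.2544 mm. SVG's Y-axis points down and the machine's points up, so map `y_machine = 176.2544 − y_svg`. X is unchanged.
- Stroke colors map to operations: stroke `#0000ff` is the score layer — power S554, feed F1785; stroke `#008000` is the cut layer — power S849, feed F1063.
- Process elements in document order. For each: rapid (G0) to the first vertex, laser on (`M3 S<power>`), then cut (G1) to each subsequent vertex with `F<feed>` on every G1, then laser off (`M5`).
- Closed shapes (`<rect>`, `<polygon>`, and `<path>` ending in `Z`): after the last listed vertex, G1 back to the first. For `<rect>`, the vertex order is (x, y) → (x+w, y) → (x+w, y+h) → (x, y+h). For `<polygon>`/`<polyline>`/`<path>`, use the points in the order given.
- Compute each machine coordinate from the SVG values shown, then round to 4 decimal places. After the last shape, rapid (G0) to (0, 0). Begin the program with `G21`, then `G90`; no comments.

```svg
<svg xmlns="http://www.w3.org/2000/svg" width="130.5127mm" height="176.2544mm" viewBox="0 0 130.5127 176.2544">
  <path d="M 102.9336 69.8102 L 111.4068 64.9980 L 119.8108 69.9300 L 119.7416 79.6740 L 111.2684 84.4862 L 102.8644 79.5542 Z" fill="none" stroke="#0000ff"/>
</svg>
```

G21
G90
G0 X102.9336 Y106.4442
M3 S554
G1 X111.4068 Y111.2564 F1785
G1 X119.8108 Y106.3244 F1785
G1 X119.7416 Y96.5804 F1785
G1 X111.2684 Y91.7682 F1785
G1 X102.8644 Y96.7002 F1785
G1 X102.9336 Y106.4442 F1785
M5
G0 X0.0000 Y0.0000

viewBox `0 0 130.5127 176.2544` with mm width/height → 1 unit = 1 mm. Flip: y_m = 176.2544 − y_svg.

**Shape 1** — `<path>` regular polygon, stroke `#0000ff` → score (S554, F1785). Machine vertices: (102.9336,106.4442) → (111.4068,111.2564) → (119.8108,106.3244) → (119.7416,96.5804) → (111.2684,91.7682) → (102.8644,96.7002) → (102.9336,106.4442). Closed: final G1 returns to the first vertex.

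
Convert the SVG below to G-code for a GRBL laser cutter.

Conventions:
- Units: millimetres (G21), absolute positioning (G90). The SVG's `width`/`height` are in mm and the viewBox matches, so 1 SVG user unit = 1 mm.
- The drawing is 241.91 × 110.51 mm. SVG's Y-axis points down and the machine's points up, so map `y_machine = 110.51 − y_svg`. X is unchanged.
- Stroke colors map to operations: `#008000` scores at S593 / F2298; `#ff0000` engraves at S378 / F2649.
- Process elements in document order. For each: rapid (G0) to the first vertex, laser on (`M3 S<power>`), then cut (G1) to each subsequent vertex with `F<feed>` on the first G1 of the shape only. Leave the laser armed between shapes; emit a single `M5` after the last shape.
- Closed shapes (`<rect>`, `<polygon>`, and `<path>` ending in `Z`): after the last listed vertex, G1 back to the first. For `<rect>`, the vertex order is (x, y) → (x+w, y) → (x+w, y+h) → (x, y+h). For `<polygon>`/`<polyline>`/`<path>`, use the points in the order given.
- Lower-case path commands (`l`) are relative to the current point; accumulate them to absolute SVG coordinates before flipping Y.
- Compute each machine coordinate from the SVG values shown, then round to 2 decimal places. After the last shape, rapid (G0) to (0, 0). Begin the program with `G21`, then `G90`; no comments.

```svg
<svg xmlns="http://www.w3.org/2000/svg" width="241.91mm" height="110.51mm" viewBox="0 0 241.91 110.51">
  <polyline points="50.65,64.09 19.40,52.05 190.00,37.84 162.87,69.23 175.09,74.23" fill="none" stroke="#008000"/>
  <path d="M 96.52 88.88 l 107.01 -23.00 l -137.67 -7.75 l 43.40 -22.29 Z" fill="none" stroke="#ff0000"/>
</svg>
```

G21
G90
G0 X50.65 Y46.42
M3 S593
G1 X19.40 Y58.46 F2298
G1 X190.00 Y72.67
G1 X162.87 Y41.28
G1 X175.09 Y36.28
G0 X96.52 Y21.63
M3 S378
G1 X203.53 Y44.63 F2649
G1 X65.86 Y52.38
G1 X109.26 Y74.67
G1 X96.52 Y21.63
M5
G0 X0.00 Y0.00

1 u = 1 mm; y_m = 110.51 − y.

[1] `<polyline>` open polyline, #008000→score S593 F2298: (50.65,46.42) → (19.40,58.46) → (190.00,72.67) → (162.87,41.28) → (175.09,36.28)

[2] `<path>` closed polygon, #ff0000→engrave S378 F2649: (96.52,21.63) → (203.53,44.63) → (65.86,52.38) → (109.26,74.67) → (96.52,21.63) (closed)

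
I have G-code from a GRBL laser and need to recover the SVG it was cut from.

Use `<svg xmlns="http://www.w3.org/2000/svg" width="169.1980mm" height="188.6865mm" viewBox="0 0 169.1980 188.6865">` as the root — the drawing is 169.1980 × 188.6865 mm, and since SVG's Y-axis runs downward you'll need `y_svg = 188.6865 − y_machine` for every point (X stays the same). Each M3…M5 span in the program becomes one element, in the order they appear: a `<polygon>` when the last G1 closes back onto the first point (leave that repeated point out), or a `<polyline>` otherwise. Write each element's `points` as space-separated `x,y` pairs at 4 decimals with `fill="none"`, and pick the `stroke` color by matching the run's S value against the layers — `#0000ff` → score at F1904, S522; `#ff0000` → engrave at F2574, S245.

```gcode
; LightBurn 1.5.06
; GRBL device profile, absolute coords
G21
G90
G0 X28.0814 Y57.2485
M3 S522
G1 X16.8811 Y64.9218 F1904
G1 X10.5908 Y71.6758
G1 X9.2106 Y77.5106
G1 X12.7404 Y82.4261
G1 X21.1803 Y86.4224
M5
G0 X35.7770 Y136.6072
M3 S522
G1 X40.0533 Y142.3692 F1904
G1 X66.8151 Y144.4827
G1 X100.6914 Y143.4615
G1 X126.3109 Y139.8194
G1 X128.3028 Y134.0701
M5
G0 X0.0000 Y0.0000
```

<svg xmlns="http://www.w3.org/2000/svg" width="169.1980mm" height="188.6865mm" viewBox="0 0 169.1980 188.6865">
  <polyline points="28.0814,131.4380 16.8811,123.7647 10.5908,117.0107 9.2106,111.1759 12.7404,106.2604 21.1803,102.2641" fill="none" stroke="#0000ff"/>
  <polyline points="35.7770,52.0793 40.0533,46.3173 66.8151,44.2038 100.6914,45.2250 126.3109,48.8671 128.3028,54.6164" fill="none" stroke="#0000ff"/>
</svg>

Each laser-on run becomes one SVG element. Flip Y back into SVG space with y_svg = 188.6865 − y_machine. Every run uses S522, so all elements get stroke `#0000ff` (score).

Run 1: The run is open, so emit a `<polyline>` with points (Y-flipped): 28.0814,131.4380 16.8811,123.7647 10.5908,117.0107 9.2106,111.1759 12.7404,106.2604 21.1803,102.2641.

Run 2: The run is open, so emit a `<polyline>` with points (Y-flipped): 35.7770,52.0793 40.0533,46.3173 66.8151,44.2038 100.6914,45.2250 126.3109,48.8671 128.3028,54.6164.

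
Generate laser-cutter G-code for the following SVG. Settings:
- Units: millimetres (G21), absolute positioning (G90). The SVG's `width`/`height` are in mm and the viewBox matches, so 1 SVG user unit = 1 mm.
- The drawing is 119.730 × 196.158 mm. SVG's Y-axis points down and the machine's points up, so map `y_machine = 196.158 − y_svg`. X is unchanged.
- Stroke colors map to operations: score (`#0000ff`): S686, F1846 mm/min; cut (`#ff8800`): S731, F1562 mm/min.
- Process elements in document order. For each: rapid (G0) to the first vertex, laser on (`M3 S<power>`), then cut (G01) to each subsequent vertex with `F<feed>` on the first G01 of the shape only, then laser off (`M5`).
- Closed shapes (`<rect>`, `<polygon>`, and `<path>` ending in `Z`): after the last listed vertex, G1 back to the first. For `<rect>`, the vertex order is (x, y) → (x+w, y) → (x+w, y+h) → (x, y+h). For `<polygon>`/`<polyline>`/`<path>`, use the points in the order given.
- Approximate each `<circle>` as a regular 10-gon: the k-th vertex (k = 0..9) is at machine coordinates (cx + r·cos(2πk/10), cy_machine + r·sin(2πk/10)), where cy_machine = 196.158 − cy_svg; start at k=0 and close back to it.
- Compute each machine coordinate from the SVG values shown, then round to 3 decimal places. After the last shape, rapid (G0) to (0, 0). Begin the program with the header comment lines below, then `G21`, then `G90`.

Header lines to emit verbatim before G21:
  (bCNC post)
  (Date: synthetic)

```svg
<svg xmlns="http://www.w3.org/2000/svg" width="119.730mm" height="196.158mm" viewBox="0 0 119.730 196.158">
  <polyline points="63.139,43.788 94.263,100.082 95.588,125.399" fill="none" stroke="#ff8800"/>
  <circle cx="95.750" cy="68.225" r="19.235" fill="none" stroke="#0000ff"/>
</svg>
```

(bCNC post)
(Date: synthetic)
G21
G90
G0 X63.139 Y152.370
M3 S731
G01 X94.263 Y96.076 F1562
G01 X95.588 Y70.759
M5
G0 X114.985 Y127.933
M3 S686
G01 X111.311 Y139.239 F1846
G01 X101.694 Y146.227
G01 X89.806 Y146.227
G01 X80.189 Y139.239
G01 X76.515 Y127.933
G01 X80.189 Y116.627
G01 X89.806 Y109.639
G01 X101.694 Y109.639
G01 X111.311 Y116.627
G01 X114.985 Y127.933
M5
G0 X0.000 Y0.000

viewBox `0 0 119.730 196.158` with mm width/height → 1 unit = 1 mm. Flip: y_m = 196.158 − y_svg.

**Shape 1** — `<polyline>` open polyline, stroke `#ff8800` → cut (S731, F1562). Machine vertices: (63.139,152.370) → (94.263,96.076) → (95.588,70.759). Open path.

**Shape 2** — `<circle>` circle, stroke `#0000ff` → score (S686, F1846). Machine vertices: (114.985,127.933) → (111.311,139.239) → (101.694,146.227) → (89.806,146.227) → (80.189,139.239) → (76.515,127.933) → (80.189,116.627) → (89.806,109.639) → (101.694,109.639) → (111.311,116.627) → (114.985,127.933). Closed: final G1 returns to the first vertex.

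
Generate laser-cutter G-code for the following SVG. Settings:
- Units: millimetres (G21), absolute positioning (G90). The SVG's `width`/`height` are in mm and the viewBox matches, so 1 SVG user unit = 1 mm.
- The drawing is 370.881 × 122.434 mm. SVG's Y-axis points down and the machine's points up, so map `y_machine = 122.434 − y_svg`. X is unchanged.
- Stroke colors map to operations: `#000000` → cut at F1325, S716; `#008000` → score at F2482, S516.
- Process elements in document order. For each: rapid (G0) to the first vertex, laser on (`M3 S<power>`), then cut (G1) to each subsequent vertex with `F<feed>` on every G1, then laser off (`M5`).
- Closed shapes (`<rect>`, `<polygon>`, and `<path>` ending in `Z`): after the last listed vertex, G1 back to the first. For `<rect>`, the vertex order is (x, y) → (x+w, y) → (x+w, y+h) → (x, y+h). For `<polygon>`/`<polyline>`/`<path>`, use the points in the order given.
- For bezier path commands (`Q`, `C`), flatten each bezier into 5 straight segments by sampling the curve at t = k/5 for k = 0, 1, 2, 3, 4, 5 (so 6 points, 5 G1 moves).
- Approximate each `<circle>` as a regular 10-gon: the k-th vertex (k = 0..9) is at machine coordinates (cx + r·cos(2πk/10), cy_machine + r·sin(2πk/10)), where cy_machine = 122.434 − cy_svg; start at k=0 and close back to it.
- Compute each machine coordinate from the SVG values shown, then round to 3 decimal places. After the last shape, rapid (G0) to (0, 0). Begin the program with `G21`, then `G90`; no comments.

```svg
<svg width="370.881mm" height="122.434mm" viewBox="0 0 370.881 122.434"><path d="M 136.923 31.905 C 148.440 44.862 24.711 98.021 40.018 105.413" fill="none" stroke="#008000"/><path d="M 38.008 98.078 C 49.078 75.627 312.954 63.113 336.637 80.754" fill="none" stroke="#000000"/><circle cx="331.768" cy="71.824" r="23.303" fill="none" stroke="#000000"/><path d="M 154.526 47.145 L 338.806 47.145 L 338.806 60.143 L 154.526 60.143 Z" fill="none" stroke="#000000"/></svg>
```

G21
G90
G0 X136.923 Y90.529
M3 S516
G1 X129.798 Y78.618 F2482
G1 X103.379 Y61.186 F2482
G1 X70.833 Y42.358 F2482
G1 X45.324 Y26.260 F2482
G1 X40.018 Y17.021 F2482
M5
G0 X38.008 Y24.356
M3 S716
G1 X71.043 Y36.472 F1325
G1 X141.087 Y45.233 F1325
G1 X224.477 Y49.669 F1325
G1 X297.548 Y48.808 F1325
G1 X336.637 Y41.680 F1325
M5
G0 X355.071 Y50.610
M3 S716
G1 X350.621 Y64.307 F1325
G1 X338.969 Y72.772 F1325
G1 X324.567 Y72.772 F1325
G1 X312.915 Y64.307 F1325
G1 X308.465 Y50.610 F1325
G1 X312.915 Y36.913 F1325
G1 X324.567 Y28.448 F1325
G1 X338.969 Y28.448 F1325
G1 X350.621 Y36.913 F1325
G1 X355.071 Y50.610 F1325
M5
G0 X154.526 Y75.289
M3 S716
G1 X338.806 Y75.289 F1325
G1 X338.806 Y62.291 F1325
G1 X154.526 Y62.291 F1325
G1 X154.526 Y75.289 F1325
M5
G0 X0.000 Y0.000

1 u = 1 mm; y_m = 122.434 − y.

[1] `<path>` cubic bezier, #008000→score S516 F2482: (136.923,90.529) → (129.798,78.618) → (103.379,61.186) → (70.833,42.358) → (45.324,26.260) → (40.018,17.021)

[2] `<path>` cubic bezier, #000000→cut S716 F1325: (38.008,24.356) → (71.043,36.472) → (141.087,45.233) → (224.477,49.669) → (297.548,48.808) → (336.637,41.680)

[3] `<circle>` circle, #000000→cut S716 F1325: (355.071,50.610) → (350.621,64.307) → (338.969,72.772) → (324.567,72.772) → (312.915,64.307) → (308.465,50.610) → (312.915,36.913) → (324.567,28.448) → (338.969,28.448) → (350.621,36.913) → (355.071,50.610) (closed)

[4] `<path>` rectangle, #000000→cut S716 F1325: (154.526,75.289) → (338.806,75.289) → (338.806,62.291) → (154.526,62.291) → (154.526,75.289) (closed)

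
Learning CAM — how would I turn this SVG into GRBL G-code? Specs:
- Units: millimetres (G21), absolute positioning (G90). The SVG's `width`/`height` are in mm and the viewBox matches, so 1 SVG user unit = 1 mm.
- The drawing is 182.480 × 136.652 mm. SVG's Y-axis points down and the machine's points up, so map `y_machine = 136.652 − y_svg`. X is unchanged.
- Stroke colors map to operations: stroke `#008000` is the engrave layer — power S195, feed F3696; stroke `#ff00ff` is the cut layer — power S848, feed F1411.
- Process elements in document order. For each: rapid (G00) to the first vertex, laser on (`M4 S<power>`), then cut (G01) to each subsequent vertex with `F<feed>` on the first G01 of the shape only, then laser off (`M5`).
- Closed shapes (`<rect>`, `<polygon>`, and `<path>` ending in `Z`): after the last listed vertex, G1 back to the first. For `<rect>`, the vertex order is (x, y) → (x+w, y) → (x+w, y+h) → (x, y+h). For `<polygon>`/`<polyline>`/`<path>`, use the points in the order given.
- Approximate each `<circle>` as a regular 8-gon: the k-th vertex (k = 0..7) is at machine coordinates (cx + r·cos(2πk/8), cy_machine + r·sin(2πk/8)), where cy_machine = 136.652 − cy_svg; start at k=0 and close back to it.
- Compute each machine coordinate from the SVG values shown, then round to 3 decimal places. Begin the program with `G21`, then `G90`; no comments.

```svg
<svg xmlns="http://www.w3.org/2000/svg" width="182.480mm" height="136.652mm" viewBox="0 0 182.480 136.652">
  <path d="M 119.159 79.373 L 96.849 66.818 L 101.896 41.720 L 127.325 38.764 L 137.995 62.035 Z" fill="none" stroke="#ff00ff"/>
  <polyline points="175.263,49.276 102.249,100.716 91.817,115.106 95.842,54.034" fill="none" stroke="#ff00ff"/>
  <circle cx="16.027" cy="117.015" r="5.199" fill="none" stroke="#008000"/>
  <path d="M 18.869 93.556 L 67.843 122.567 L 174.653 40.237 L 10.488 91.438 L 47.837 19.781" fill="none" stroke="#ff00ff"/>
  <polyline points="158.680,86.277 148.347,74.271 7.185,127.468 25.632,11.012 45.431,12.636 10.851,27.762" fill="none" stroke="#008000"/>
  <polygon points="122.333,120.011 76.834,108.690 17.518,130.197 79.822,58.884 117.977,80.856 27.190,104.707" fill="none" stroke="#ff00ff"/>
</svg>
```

G21
G90
G00 X119.159 Y57.279
M4 S848
G01 X96.849 Y69.834 F1411
G01 X101.896 Y94.932
G01 X127.325 Y97.888
G01 X137.995 Y74.617
G01 X119.159 Y57.279
M5
G00 X175.263 Y87.376
M4 S848
G01 X102.249 Y35.936 F1411
G01 X91.817 Y21.546
G01 X95.842 Y82.618
M5
G00 X21.226 Y19.637
M4 S195
G01 X19.703 Y23.313 F3696
G01 X16.027 Y24.836
G01 X12.351 Y23.313
G01 X10.828 Y19.637
G01 X12.351 Y15.961
G01 X16.027 Y14.438
G01 X19.703 Y15.961
G01 X21.226 Y19.637
M5
G00 X18.869 Y43.096
M4 S848
G01 X67.843 Y14.085 F1411
G01 X174.653 Y96.415
G01 X10.488 Y45.214
G01 X47.837 Y116.871
M5
G00 X158.680 Y50.375
M4 S195
G01 X148.347 Y62.381 F3696
G01 X7.185 Y9.184
G01 X25.632 Y125.640
G01 X45.431 Y124.016
G01 X10.851 Y108.890
M5
G00 X122.333 Y16.641
M4 S848
G01 X76.834 Y27.962 F1411
G01 X17.518 Y6.455
G01 X79.822 Y77.768
G01 X117.977 Y55.796
G01 X27.190 Y31.945
G01 X122.333 Y16.641
M5

Since the viewBox matches the mm dimensions, user units are millimetres directly. The only transform is the Y-flip y_m = 136.652 − y_svg.

Shape 1 is a regular polygon drawn with `<path>`. Its stroke #ff00ff means cut at S848, F1411. After flipping Y the toolpath is (119.159,57.279) → (96.849,69.834) → (101.896,94.932) → (127.325,97.888) → (137.995,74.617) → (119.159,57.279), returning to the start.

Shape 2 is a open polyline drawn with `<polyline>`. Its stroke #ff00ff means cut at S848, F1411. After flipping Y the toolpath is (175.263,87.376) → (102.249,35.936) → (91.817,21.546) → (95.842,82.618).

Shape 3 is a circle drawn with `<circle>`. Its stroke #008000 means engrave at S195, F3696. After flipping Y the toolpath is (21.226,19.637) → (19.703,23.313) → (16.027,24.836) → (12.351,23.313) → (10.828,19.637) → (12.351,15.961) → (16.027,14.438) → (19.703,15.961) → (21.226,19.637), returning to the start.

Shape 4 is a open polyline drawn with `<path>`. Its stroke #ff00ff means cut at S848, F1411. After flipping Y the toolpath is (18.869,43.096) → (67.843,14.085) → (174.653,96.415) → (10.488,45.214) → (47.837,116.871).

Shape 5 is a open polyline drawn with `<polyline>`. Its stroke #008000 means engrave at S195, F3696. After flipping Y the toolpath is (158.680,50.375) → (148.347,62.381) → (7.185,9.184) → (25.632,125.640) → (45.431,124.016) → (10.851,108.890).

Shape 6 is a closed polygon drawn with `<polygon>`. Its stroke #ff00ff means cut at S848, F1411. After flipping Y the toolpath is (122.333,16.641) → (76.834,27.962) → (17.518,6.455) → (79.822,77.768) → (117.977,55.796) → (27.190,31.945) → (122.333,16.641), returning to the start.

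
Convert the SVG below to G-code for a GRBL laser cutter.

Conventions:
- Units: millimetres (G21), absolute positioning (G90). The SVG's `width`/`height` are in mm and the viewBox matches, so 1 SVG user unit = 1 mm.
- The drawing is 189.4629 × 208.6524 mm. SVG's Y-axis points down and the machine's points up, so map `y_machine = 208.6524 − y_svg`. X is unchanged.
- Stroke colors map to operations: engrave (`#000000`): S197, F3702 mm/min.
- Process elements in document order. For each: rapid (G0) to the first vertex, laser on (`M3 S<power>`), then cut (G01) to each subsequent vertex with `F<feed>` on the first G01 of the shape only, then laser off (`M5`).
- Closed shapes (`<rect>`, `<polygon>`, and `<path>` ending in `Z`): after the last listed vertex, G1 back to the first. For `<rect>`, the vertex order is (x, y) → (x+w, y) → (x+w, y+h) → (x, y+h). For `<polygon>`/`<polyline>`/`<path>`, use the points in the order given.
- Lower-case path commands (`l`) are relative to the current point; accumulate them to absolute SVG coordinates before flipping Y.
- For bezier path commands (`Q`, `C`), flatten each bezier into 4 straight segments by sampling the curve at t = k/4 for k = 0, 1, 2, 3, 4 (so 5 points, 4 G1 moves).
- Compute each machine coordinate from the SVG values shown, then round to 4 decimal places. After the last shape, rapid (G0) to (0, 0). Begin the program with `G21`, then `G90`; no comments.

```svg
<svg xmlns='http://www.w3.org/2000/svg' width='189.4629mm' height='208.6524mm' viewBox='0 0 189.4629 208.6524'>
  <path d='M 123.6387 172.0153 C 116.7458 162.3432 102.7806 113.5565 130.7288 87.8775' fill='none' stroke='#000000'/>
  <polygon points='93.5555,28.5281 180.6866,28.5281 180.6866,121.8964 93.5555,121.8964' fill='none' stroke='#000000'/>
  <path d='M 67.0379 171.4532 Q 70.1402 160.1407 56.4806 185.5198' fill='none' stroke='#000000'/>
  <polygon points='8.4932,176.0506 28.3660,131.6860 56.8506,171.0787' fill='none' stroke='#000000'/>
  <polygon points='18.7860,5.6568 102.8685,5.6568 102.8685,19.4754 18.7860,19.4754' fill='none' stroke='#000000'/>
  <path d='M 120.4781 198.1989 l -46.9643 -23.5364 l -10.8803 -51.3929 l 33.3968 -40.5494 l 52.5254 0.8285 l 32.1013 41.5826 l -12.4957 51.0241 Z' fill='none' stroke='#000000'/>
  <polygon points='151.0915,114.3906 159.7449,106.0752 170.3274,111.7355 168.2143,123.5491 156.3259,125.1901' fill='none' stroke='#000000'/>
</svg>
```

G21
G90
G0 X123.6387 Y36.6371
M3 S197
G01 X117.9084 Y50.2529 F3702
G01 X114.1183 Y72.7034
G01 X116.8610 Y98.1552
G01 X130.7288 Y120.7749
M5
G0 X93.5555 Y180.1243
M3 S197
G01 X180.6866 Y180.1243 F3702
G01 X180.6866 Y86.7560
G01 X93.5555 Y86.7560
G01 X93.5555 Y180.1243
M5
G0 X67.0379 Y37.1992
M3 S197
G01 X67.5414 Y40.5622 F3702
G01 X65.9497 Y39.3388
G01 X62.2628 Y33.5289
G01 X56.4806 Y23.1326
M5
G0 X8.4932 Y32.6018
M3 S197
G01 X28.3660 Y76.9664 F3702
G01 X56.8506 Y37.5737
G01 X8.4932 Y32.6018
M5
G0 X18.7860 Y202.9956
M3 S197
G01 X102.8685 Y202.9956 F3702
G01 X102.8685 Y189.1770
G01 X18.7860 Y189.1770
G01 X18.7860 Y202.9956
M5
G0 X120.4781 Y10.4535
M3 S197
G01 X73.5138 Y33.9899 F3702
G01 X62.6335 Y85.3828
G01 X96.0303 Y125.9322
G01 X148.5557 Y125.1037
G01 X180.6570 Y83.5211
G01 X168.1613 Y32.4970
G01 X120.4781 Y10.4535
M5
G0 X151.0915 Y94.2618
M3 S197
G01 X159.7449 Y102.5772 F3702
G01 X170.3274 Y96.9169
G01 X168.2143 Y85.1033
G01 X156.3259 Y83.4623
G01 X151.0915 Y94.2618
M5
G0 X0.0000 Y0.0000

1 u = 1 mm; y_m = 208.6524 − y.

[1] `<path>` cubic bezier, #000000→engrave S197 F3702: (123.6387,36.6371) → (117.9084,50.2529) → (114.1183,72.7034) → (116.8610,98.1552) → (130.7288,120.7749)

[2] `<polygon>` rectangle, #000000→engrave S197 F3702: (93.5555,180.1243) → (180.6866,180.1243) → (180.6866,86.7560) → (93.5555,86.7560) → (93.5555,180.1243) (closed)

[3] `<path>` quadratic bezier, #000000→engrave S197 F3702: (67.0379,37.1992) → (67.5414,40.5622) → (65.9497,39.3388) → (62.2628,33.5289) → (56.4806,23.1326)

[4] `<polygon>` regular polygon, #000000→engrave S197 F3702: (8.4932,32.6018) → (28.3660,76.9664) → (56.8506,37.5737) → (8.4932,32.6018) (closed)

[5] `<polygon>` rectangle, #000000→engrave S197 F3702: (18.7860,202.9956) → (102.8685,202.9956) → (102.8685,189.1770) → (18.7860,189.1770) → (18.7860,202.9956) (closed)

[6] `<path>` regular polygon, #000000→engrave S197 F3702: (120.4781,10.4535) → (73.5138,33.9899) → (62.6335,85.3828) → (96.0303,125.9322) → (148.5557,125.1037) → (180.6570,83.5211) → (168.1613,32.4970) → (120.4781,10.4535) (closed)

[7] `<polygon>` regular polygon, #000000→engrave S197 F3702: (151.0915,94.2618) → (159.7449,102.5772) → (170.3274,96.9169) → (168.2143,85.1033) → (156.3259,83.4623) → (151.0915,94.2618) (closed)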